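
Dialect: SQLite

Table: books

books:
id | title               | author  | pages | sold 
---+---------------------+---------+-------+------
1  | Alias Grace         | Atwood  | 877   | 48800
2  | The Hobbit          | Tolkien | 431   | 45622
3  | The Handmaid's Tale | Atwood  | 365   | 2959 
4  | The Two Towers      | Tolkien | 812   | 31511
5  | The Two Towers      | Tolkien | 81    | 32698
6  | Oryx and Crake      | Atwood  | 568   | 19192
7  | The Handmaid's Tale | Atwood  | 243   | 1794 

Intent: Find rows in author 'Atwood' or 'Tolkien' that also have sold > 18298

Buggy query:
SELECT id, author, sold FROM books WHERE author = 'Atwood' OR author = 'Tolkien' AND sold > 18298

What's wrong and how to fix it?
Bug: AND binds tighter than OR, so this parses as author = 'Atwood' OR (author = 'Tolkien' AND sold > 18298)

Fix: Add parentheses around the OR so the AND applies to both alternatives

Corrected query:
SELECT id, author, sold FROM books WHERE (author = 'Atwood' OR author = 'Tolkien') AND sold > 18298

Result:
id | author  | sold 
---+---------+------
1  | Atwood  | 48800
2  | Tolkien | 45622
4  | Tolkien | 31511
5  | Tolkien | 32698
6  | Atwood  | 19192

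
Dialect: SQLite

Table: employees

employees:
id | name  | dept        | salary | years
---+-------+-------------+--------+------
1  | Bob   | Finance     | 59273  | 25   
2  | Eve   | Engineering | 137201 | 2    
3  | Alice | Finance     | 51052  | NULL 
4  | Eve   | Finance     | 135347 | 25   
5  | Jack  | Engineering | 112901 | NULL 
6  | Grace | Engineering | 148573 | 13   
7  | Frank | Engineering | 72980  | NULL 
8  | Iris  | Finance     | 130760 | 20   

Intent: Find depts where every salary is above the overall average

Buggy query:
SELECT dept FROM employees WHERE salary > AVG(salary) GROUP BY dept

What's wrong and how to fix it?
Bug: WHERE evaluates per row before aggregation, so AVG() is unavailable

Fix: Use a subquery for AVG and a HAVING MIN(...) filter so the condition holds for every row in the group

Corrected query:
SELECT dept FROM employees GROUP BY dept HAVING MIN(salary) > (SELECT AVG(salary) FROM employees)

Result:
(no rows)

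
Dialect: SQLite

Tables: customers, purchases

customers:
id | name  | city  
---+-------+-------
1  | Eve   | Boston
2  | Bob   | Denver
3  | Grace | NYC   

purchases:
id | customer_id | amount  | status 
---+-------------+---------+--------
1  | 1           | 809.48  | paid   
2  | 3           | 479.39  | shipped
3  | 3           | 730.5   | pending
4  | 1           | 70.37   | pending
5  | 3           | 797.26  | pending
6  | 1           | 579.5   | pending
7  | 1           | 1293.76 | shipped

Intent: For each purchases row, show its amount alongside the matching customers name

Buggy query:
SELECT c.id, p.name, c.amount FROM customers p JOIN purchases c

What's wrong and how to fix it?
Bug: Missing join condition: each purchases row is matched to all customers rows instead of just its own

Fix: Add ON c.customer_id = p.id to the JOIN

Corrected query:
SELECT c.id, p.name, c.amount FROM customers p JOIN purchases c ON c.customer_id = p.id

Result:
id | name  | amount 
---+-------+--------
1  | Eve   | 809.48 
2  | Grace | 479.39 
3  | Grace | 730.5  
4  | Eve   | 70.37  
5  | Grace | 797.26 
6  | Eve   | 579.5  
7  | Eve   | 1293.76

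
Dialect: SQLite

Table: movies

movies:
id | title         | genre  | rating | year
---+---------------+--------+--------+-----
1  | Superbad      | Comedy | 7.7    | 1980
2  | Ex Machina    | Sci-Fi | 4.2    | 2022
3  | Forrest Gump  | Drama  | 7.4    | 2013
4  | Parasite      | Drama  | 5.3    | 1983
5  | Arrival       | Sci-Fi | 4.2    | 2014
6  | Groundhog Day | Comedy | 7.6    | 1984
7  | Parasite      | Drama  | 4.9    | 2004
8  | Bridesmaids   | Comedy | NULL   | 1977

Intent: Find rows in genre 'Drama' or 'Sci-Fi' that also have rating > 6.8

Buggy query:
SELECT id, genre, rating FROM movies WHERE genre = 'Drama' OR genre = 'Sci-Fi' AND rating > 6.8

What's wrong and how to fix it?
Bug: Without parentheses, AND is evaluated before OR, so the rating filter only applies to the 'Sci-Fi' branch

Fix: Group the OR with parentheses (or use IN), then AND the threshold

Corrected query:
SELECT id, genre, rating FROM movies WHERE (genre = 'Drama' OR genre = 'Sci-Fi') AND rating > 6.8

Result:
id | genre | rating
---+-------+-------
3  | Drama | 7.4   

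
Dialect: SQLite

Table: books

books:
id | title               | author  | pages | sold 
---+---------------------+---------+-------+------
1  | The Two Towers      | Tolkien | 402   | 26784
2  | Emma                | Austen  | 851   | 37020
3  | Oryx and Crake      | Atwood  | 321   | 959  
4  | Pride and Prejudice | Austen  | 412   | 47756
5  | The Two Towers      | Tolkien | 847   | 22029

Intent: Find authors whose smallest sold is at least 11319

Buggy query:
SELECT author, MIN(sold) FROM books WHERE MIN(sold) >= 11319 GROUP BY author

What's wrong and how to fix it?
Bug: Aggregates like MIN are computed per group after WHERE runs

Fix: Replace WHERE with HAVING after the GROUP BY

Corrected query:
SELECT author, MIN(sold) FROM books GROUP BY author HAVING MIN(sold) >= 11319

Result:
author  | MIN(sold)
--------+----------
Austen  | 37020    
Tolkien | 22029    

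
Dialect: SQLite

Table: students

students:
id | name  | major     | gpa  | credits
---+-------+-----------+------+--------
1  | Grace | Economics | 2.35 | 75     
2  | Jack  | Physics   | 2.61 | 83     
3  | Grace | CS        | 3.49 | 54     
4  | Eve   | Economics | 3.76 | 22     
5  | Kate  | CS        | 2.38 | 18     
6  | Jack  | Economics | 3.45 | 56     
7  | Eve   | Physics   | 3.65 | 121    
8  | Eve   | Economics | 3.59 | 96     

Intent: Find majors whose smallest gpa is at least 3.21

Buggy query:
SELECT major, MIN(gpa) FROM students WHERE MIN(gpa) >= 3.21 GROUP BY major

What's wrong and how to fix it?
Bug: MIN() in WHERE is a misuse of aggregate

Fix: Replace WHERE with HAVING after the GROUP BY

Corrected query:
SELECT major, MIN(gpa) FROM students GROUP BY major HAVING MIN(gpa) >= 3.21

Result:
(no rows)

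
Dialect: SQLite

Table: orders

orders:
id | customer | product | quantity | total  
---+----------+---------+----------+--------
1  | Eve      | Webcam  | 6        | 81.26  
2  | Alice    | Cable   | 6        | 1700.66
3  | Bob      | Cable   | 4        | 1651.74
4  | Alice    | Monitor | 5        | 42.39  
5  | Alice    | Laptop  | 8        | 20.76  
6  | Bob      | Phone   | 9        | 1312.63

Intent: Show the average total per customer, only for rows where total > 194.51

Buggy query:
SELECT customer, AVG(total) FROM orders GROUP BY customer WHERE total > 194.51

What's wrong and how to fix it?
Bug: Row-level WHERE must come before GROUP BY in the clause order

Fix: Move the WHERE clause before GROUP BY

Corrected query:
SELECT customer, AVG(total) FROM orders WHERE total > 194.51 GROUP BY customer

Result:
customer | AVG(total)
---------+-----------
Alice    | 1700.66   
Bob      | 1482.185  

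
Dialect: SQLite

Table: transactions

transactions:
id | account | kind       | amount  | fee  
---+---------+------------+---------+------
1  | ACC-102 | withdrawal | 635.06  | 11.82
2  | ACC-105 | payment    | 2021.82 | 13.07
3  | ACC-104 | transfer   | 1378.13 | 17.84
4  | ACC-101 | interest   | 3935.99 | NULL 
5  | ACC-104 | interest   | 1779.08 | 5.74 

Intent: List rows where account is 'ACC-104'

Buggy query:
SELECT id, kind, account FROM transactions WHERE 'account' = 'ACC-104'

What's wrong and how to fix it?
Bug: Single quotes denote string literals in SQL; the column name is being compared as a constant string

Fix: Reference the column as account without single quotes

Corrected query:
SELECT id, kind, account FROM transactions WHERE account = 'ACC-104'

Result:
id | kind     | account
---+----------+--------
3  | transfer | ACC-104
5  | interest | ACC-104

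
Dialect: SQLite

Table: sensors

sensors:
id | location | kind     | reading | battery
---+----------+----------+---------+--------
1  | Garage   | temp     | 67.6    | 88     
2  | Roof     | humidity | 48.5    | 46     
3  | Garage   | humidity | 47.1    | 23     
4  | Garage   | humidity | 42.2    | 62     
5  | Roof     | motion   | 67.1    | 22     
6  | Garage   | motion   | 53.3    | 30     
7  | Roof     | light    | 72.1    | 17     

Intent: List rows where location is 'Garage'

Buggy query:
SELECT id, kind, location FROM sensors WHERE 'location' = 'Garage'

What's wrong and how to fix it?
Bug: 'location' in single quotes is a string literal, not the column; the comparison is literal-vs-literal and never true

Fix: Remove the quotes around the column name (or use double quotes for an identifier)

Corrected query:
SELECT id, kind, location FROM sensors WHERE location = 'Garage'

Result:
id | kind     | location
---+----------+---------
1  | temp     | Garage  
3  | humidity | Garage  
4  | humidity | Garage  
6  | motion   | Garage  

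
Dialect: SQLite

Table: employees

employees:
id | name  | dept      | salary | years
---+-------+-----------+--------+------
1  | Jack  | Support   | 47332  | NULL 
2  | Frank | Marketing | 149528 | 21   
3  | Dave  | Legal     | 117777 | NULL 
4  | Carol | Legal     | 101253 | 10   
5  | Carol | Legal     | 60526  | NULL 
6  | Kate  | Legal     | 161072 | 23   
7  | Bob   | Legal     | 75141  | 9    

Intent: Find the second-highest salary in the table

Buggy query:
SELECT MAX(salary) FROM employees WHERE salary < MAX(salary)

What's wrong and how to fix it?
Bug: The inner MAX is an aggregate inside WHERE, which is not allowed

Fix: Put the inner MAX in a scalar subquery

Corrected query:
SELECT MAX(salary) FROM employees WHERE salary < (SELECT MAX(salary) FROM employees)

Result:
MAX(salary)
-----------
149528     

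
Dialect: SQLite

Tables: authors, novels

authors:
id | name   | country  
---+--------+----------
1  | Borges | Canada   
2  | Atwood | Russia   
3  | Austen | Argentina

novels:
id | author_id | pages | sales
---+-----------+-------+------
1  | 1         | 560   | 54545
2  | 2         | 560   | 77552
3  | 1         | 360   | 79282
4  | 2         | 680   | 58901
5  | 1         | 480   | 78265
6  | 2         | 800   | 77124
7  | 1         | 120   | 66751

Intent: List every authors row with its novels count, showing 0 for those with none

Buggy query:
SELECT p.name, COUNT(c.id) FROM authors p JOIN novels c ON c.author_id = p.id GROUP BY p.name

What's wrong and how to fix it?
Bug: INNER JOIN drops authors rows that have no matching novels rows

Fix: Switch to LEFT JOIN to retain unmatched parent rows

Corrected query:
SELECT p.name, COUNT(c.id) FROM authors p LEFT JOIN novels c ON c.author_id = p.id GROUP BY p.name

Result:
name   | COUNT(c.id)
-------+------------
Atwood | 3          
Austen | 0          
Borges | 4          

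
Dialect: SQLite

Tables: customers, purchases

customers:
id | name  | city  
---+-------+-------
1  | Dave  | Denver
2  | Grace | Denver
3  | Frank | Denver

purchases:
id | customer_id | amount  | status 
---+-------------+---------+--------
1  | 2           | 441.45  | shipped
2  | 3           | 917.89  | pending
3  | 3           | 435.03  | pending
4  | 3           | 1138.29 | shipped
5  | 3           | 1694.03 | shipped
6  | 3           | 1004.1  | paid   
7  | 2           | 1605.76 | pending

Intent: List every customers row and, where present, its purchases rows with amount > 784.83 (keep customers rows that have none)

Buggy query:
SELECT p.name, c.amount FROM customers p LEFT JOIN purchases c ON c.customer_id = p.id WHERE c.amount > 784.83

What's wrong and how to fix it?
Bug: Filtering c.amount in WHERE discards the NULL rows produced by LEFT JOIN, turning it into an inner join

Fix: Put 'c.amount > 784.83' in the JOIN's ON clause instead of WHERE

Corrected query:
SELECT p.name, c.amount FROM customers p LEFT JOIN purchases c ON c.customer_id = p.id AND c.amount > 784.83

Result:
name  | amount 
------+--------
Dave  | NULL   
Grace | 1605.76
Frank | 917.89 
Frank | 1004.1 
Frank | 1138.29
Frank | 1694.03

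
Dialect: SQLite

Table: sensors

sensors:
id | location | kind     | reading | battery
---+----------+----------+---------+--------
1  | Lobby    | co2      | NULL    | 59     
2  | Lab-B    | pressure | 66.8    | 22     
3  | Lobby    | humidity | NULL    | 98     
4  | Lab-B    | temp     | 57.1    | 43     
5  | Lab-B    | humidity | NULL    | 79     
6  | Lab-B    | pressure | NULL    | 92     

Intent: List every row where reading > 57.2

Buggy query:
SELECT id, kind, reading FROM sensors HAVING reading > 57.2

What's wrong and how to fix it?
Bug: HAVING filters the output of aggregation, but this query has no GROUP BY and no aggregate functions, so SQLite rejects it (HAVING clause on a non-aggregate query); the condition here is per row

Fix: Replace HAVING with WHERE since the condition applies to individual rows

Corrected query:
SELECT id, kind, reading FROM sensors WHERE reading > 57.2

Result:
id | kind     | reading
---+----------+--------
2  | pressure | 66.8   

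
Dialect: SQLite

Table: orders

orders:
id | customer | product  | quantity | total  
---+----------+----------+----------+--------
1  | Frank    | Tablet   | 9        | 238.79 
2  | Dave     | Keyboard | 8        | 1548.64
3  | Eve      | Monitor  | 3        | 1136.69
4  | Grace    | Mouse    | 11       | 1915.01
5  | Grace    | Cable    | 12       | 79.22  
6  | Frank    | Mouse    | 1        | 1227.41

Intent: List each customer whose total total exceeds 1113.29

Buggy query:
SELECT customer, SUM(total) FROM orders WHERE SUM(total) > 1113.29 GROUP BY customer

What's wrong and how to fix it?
Bug: SUM(total) is an aggregate, but WHERE filters rows before aggregation

Fix: Use HAVING (which filters groups after aggregation) instead of WHERE

Corrected query:
SELECT customer, SUM(total) FROM orders GROUP BY customer HAVING SUM(total) > 1113.29

Result:
customer | SUM(total)
---------+-----------
Dave     | 1548.64   
Eve      | 1136.69   
Frank    | 1466.2    
Grace    | 1994.23   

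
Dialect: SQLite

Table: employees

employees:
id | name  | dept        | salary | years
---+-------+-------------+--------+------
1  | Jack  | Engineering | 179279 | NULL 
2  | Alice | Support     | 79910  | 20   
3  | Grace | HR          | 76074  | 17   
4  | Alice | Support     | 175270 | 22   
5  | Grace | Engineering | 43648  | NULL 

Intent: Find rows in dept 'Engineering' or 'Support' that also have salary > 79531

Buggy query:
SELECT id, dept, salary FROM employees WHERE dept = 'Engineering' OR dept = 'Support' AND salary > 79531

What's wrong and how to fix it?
Bug: AND binds tighter than OR, so this parses as dept = 'Engineering' OR (dept = 'Support' AND salary > 79531)

Fix: Add parentheses around the OR so the AND applies to both alternatives

Corrected query:
SELECT id, dept, salary FROM employees WHERE (dept = 'Engineering' OR dept = 'Support') AND salary > 79531

Result:
id | dept        | salary
---+-------------+-------
1  | Engineering | 179279
2  | Support     | 79910 
4  | Support     | 175270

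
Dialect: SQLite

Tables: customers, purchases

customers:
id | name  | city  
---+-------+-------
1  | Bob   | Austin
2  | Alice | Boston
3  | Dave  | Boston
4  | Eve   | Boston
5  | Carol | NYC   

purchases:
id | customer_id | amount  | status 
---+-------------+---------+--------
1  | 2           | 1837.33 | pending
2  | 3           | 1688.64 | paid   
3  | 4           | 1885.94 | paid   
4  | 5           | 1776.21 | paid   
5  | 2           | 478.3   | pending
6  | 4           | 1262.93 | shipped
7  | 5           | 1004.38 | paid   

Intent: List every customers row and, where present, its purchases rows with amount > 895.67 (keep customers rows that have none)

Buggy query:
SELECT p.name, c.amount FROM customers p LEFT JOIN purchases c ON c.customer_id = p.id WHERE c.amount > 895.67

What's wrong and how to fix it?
Bug: Filtering c.amount in WHERE discards the NULL rows produced by LEFT JOIN, turning it into an inner join

Fix: Move the right-table condition into the ON clause so unmatched parents are kept

Corrected query:
SELECT p.name, c.amount FROM customers p LEFT JOIN purchases c ON c.customer_id = p.id AND c.amount > 895.67

Result:
name  | amount 
------+--------
Bob   | NULL   
Alice | 1837.33
Dave  | 1688.64
Eve   | 1262.93
Eve   | 1885.94
Carol | 1004.38
Carol | 1776.21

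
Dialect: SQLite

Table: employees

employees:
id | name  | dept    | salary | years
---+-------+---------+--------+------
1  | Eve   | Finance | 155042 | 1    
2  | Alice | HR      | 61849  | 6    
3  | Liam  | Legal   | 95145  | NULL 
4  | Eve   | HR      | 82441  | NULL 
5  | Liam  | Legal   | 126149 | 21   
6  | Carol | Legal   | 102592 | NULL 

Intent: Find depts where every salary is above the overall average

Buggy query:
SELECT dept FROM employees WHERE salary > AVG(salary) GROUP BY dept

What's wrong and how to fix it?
Bug: WHERE evaluates per row before aggregation, so AVG() is unavailable

Fix: Compute the overall average in a scalar subquery and compare each group's MIN against it in HAVING

Corrected query:
SELECT dept FROM employees GROUP BY dept HAVING MIN(salary) > (SELECT AVG(salary) FROM employees)

Result:
dept   
-------
Finance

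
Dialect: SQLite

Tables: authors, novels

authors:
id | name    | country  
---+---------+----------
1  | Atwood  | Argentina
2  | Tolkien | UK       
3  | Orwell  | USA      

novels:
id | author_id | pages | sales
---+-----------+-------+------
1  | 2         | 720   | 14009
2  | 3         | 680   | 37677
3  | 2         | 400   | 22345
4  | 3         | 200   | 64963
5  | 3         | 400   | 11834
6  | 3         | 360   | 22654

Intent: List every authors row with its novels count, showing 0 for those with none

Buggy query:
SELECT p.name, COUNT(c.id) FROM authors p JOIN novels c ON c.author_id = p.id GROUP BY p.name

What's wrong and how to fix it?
Bug: An inner join excludes parents with zero children

Fix: Switch to LEFT JOIN to retain unmatched parent rows

Corrected query:
SELECT p.name, COUNT(c.id) FROM authors p LEFT JOIN novels c ON c.author_id = p.id GROUP BY p.name

Result:
name    | COUNT(c.id)
--------+------------
Atwood  | 0          
Orwell  | 4          
Tolkien | 2          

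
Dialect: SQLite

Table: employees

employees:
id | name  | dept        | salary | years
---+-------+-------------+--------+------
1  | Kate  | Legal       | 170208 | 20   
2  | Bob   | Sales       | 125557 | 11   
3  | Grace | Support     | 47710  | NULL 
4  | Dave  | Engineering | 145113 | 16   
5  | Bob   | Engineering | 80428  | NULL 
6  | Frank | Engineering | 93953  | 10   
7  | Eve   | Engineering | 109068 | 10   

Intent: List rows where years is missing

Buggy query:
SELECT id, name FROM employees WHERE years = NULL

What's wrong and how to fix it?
Bug: '= NULL' is always unknown in SQL three-valued logic, so no rows match

Fix: Use IS NULL to test for NULL

Corrected query:
SELECT id, name FROM employees WHERE years IS NULL

Result:
id | name 
---+------
3  | Grace
5  | Bob  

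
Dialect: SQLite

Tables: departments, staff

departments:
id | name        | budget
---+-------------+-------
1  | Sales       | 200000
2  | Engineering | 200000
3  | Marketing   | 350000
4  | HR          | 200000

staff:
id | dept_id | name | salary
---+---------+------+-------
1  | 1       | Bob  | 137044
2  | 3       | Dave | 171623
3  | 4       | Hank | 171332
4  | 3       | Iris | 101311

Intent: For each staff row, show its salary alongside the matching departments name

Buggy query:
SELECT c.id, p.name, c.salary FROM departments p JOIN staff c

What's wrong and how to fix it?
Bug: Missing join condition: each staff row is matched to all departments rows instead of just its own

Fix: Specify the join condition linking the foreign key to the parent id

Corrected query:
SELECT c.id, p.name, c.salary FROM departments p JOIN staff c ON c.dept_id = p.id

Result:
id | name      | salary
---+-----------+-------
1  | Sales     | 137044
2  | Marketing | 171623
3  | HR        | 171332
4  | Marketing | 101311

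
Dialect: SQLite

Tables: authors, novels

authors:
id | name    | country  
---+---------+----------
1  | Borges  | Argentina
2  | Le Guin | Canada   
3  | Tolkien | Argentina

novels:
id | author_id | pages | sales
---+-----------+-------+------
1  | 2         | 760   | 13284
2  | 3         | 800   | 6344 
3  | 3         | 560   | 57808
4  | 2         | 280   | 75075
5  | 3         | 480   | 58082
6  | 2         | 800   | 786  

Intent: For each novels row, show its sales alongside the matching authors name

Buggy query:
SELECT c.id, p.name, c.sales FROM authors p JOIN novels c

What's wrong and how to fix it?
Bug: JOIN with no ON clause produces a cartesian product; every novels row pairs with every authors row

Fix: Add ON c.author_id = p.id to the JOIN

Corrected query:
SELECT c.id, p.name, c.sales FROM authors p JOIN novels c ON c.author_id = p.id

Result:
id | name    | sales
---+---------+------
1  | Le Guin | 13284
2  | Tolkien | 6344 
3  | Tolkien | 57808
4  | Le Guin | 75075
5  | Tolkien | 58082
6  | Le Guin | 786  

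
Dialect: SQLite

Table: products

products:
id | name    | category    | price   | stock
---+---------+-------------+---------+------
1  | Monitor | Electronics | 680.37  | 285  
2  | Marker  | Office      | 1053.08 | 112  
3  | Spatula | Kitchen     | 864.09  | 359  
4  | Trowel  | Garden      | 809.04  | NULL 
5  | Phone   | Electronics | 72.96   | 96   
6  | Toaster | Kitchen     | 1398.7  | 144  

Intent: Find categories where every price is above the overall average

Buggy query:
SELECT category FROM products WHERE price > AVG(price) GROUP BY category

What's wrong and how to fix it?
Bug: WHERE evaluates per row before aggregation, so AVG() is unavailable

Fix: Compute the overall average in a scalar subquery and compare each group's MIN against it in HAVING

Corrected query:
SELECT category FROM products GROUP BY category HAVING MIN(price) > (SELECT AVG(price) FROM products)

Result:
category
--------
Kitchen 
Office  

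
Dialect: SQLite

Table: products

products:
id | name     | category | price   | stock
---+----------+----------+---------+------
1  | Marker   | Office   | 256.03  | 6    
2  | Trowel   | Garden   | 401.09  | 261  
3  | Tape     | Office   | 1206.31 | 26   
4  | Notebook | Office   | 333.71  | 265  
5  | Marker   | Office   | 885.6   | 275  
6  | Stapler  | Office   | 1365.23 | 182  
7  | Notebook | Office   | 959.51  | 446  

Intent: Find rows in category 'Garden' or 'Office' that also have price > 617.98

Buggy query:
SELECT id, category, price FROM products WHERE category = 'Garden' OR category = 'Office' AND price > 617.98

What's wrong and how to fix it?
Bug: Without parentheses, AND is evaluated before OR, so the price filter only applies to the 'Office' branch

Fix: Group the OR with parentheses (or use IN), then AND the threshold

Corrected query:
SELECT id, category, price FROM products WHERE (category = 'Garden' OR category = 'Office') AND price > 617.98

Result:
id | category | price  
---+----------+--------
3  | Office   | 1206.31
5  | Office   | 885.6  
6  | Office   | 1365.23
7  | Office   | 959.51 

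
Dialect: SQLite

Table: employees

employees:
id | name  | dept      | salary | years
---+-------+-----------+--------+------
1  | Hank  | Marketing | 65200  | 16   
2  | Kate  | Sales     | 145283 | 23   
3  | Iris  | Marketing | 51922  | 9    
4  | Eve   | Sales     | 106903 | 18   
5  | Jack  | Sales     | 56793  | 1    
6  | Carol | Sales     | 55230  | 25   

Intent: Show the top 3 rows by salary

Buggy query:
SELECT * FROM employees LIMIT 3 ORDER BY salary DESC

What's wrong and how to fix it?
Bug: ORDER BY cannot follow LIMIT; LIMIT is the final clause

Fix: Sort with ORDER BY, then apply LIMIT

Corrected query:
SELECT * FROM employees ORDER BY salary DESC LIMIT 3

Result:
id | name | dept      | salary | years
---+------+-----------+--------+------
2  | Kate | Sales     | 145283 | 23   
4  | Eve  | Sales     | 106903 | 18   
1  | Hank | Marketing | 65200  | 16   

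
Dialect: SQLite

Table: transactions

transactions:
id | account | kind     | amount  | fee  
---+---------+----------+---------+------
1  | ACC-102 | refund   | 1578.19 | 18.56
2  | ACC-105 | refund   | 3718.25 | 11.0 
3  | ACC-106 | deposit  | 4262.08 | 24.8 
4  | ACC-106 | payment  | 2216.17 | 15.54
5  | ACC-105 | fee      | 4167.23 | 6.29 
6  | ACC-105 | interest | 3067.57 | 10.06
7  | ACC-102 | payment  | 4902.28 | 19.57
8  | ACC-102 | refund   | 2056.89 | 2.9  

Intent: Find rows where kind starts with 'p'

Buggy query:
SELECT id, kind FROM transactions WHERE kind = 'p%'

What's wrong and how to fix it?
Bug: '=' compares the literal string including the % character; pattern matching needs LIKE

Fix: Use LIKE for wildcard pattern matching

Corrected query:
SELECT id, kind FROM transactions WHERE kind LIKE 'p%'

Result:
id | kind   
---+--------
4  | payment
7  | payment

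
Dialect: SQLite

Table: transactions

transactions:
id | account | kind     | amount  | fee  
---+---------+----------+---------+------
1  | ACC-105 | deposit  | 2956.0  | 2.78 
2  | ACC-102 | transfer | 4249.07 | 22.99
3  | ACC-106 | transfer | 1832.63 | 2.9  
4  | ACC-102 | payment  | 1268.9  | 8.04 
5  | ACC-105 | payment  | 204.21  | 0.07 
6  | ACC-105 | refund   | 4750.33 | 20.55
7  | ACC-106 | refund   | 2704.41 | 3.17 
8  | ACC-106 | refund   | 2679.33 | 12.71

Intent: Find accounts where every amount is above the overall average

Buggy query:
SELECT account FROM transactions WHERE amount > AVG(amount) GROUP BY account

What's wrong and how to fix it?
Bug: WHERE evaluates per row before aggregation, so AVG() is unavailable

Fix: Use a subquery for AVG and a HAVING MIN(...) filter so the condition holds for every row in the group

Corrected query:
SELECT account FROM transactions GROUP BY account HAVING MIN(amount) > (SELECT AVG(amount) FROM transactions)

Result:
(no rows)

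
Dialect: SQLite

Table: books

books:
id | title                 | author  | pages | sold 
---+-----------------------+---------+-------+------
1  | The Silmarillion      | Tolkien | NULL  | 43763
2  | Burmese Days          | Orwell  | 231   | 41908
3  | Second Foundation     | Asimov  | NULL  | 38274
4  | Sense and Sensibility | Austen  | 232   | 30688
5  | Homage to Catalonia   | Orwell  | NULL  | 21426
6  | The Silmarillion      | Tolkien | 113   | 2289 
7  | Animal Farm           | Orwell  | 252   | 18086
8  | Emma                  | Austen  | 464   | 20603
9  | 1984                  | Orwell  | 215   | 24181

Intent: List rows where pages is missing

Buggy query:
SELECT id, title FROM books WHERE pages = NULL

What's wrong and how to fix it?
Bug: Comparing to NULL with '=' never matches; NULL = NULL is unknown, not true

Fix: Replace '= NULL' with 'IS NULL'

Corrected query:
SELECT id, title FROM books WHERE pages IS NULL

Result:
id | title              
---+--------------------
1  | The Silmarillion   
3  | Second Foundation  
5  | Homage to Catalonia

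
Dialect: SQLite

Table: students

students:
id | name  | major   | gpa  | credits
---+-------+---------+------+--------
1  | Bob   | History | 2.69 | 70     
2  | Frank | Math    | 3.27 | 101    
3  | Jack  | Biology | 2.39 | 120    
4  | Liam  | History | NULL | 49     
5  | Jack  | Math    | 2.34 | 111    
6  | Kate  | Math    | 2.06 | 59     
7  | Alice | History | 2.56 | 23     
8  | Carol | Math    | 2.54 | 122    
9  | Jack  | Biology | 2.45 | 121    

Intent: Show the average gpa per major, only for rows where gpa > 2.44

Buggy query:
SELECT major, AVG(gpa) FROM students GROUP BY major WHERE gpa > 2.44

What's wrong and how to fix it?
Bug: Row-level WHERE must come before GROUP BY in the clause order

Fix: Place WHERE between FROM and GROUP BY

Corrected query:
SELECT major, AVG(gpa) FROM students WHERE gpa > 2.44 GROUP BY major

Result:
major   | AVG(gpa)
--------+---------
Biology | 2.45    
History | 2.625   
Math    | 2.905   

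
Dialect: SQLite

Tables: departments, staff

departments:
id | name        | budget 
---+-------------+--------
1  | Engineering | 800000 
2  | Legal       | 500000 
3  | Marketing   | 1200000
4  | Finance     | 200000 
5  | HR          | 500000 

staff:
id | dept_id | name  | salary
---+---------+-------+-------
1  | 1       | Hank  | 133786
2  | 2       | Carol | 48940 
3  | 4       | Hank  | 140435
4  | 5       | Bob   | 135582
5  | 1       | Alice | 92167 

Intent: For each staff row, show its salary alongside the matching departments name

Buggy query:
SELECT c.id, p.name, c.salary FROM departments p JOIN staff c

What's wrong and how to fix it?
Bug: JOIN with no ON clause produces a cartesian product; every staff row pairs with every departments row

Fix: Specify the join condition linking the foreign key to the parent id

Corrected query:
SELECT c.id, p.name, c.salary FROM departments p JOIN staff c ON c.dept_id = p.id

Result:
id | name        | salary
---+-------------+-------
1  | Engineering | 133786
2  | Legal       | 48940 
3  | Finance     | 140435
4  | HR          | 135582
5  | Engineering | 92167 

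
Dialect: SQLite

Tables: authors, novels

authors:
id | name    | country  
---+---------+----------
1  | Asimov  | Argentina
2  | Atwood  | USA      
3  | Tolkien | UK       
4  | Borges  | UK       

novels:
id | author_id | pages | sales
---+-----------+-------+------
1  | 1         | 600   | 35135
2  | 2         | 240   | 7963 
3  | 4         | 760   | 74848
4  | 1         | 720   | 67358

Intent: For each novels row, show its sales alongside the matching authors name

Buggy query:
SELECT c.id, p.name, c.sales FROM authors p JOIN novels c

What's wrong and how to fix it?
Bug: JOIN with no ON clause produces a cartesian product; every novels row pairs with every authors row

Fix: Add ON c.author_id = p.id to the JOIN

Corrected query:
SELECT c.id, p.name, c.sales FROM authors p JOIN novels c ON c.author_id = p.id

Result:
id | name   | sales
---+--------+------
1  | Asimov | 35135
2  | Atwood | 7963 
3  | Borges | 74848
4  | Asimov | 67358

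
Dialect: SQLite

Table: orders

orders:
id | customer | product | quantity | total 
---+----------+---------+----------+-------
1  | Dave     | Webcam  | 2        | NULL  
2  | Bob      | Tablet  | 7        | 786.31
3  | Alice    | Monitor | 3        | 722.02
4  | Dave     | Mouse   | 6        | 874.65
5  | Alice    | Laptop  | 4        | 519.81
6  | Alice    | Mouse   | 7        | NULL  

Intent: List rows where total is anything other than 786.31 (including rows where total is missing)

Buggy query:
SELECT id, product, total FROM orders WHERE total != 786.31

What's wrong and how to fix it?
Bug: Inequality against NULL is unknown, not true; rows with NULL are dropped

Fix: Handle NULL separately with IS NULL alongside the inequality

Corrected query:
SELECT id, product, total FROM orders WHERE total != 786.31 OR total IS NULL

Result:
id | product | total 
---+---------+-------
1  | Webcam  | NULL  
3  | Monitor | 722.02
4  | Mouse   | 874.65
5  | Laptop  | 519.81
6  | Mouse   | NULL  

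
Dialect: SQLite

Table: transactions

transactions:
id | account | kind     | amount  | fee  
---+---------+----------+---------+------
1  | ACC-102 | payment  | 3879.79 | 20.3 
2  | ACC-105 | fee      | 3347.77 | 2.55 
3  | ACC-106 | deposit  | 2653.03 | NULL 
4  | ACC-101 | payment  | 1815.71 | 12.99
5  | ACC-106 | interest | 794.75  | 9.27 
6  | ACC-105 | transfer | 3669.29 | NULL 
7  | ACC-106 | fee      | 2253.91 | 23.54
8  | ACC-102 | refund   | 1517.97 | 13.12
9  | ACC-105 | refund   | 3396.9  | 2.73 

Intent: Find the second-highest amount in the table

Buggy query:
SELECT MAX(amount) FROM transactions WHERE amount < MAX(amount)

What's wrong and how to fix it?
Bug: MAX(amount) on the right of the comparison is an aggregate-in-WHERE error

Fix: Compute the overall MAX in a subquery, then take MAX of rows below it

Corrected query:
SELECT MAX(amount) FROM transactions WHERE amount < (SELECT MAX(amount) FROM transactions)

Result:
MAX(amount)
-----------
3669.29    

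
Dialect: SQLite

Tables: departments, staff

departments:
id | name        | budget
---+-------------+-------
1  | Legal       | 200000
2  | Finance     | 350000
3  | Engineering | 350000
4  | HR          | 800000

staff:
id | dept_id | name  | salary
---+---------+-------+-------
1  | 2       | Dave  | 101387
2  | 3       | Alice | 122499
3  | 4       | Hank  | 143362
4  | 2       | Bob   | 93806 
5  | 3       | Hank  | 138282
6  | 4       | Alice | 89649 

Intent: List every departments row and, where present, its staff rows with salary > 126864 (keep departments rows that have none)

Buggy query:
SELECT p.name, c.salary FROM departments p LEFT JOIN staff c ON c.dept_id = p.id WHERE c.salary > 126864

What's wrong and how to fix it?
Bug: Filtering c.salary in WHERE discards the NULL rows produced by LEFT JOIN, turning it into an inner join

Fix: Put 'c.salary > 126864' in the JOIN's ON clause instead of WHERE

Corrected query:
SELECT p.name, c.salary FROM departments p LEFT JOIN staff c ON c.dept_id = p.id AND c.salary > 126864

Result:
name        | salary
------------+-------
Legal       | NULL  
Finance     | NULL  
Engineering | 138282
HR          | 143362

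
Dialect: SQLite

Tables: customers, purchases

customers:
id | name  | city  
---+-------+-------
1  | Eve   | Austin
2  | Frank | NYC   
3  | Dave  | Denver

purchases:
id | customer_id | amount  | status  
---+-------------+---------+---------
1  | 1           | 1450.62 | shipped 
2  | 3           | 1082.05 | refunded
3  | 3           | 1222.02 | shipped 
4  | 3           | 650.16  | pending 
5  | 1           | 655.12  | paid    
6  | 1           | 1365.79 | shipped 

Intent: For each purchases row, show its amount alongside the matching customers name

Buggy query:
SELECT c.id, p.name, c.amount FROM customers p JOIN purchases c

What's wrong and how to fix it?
Bug: JOIN with no ON clause produces a cartesian product; every purchases row pairs with every customers row

Fix: Specify the join condition linking the foreign key to the parent id

Corrected query:
SELECT c.id, p.name, c.amount FROM customers p JOIN purchases c ON c.customer_id = p.id

Result:
id | name | amount 
---+------+--------
1  | Eve  | 1450.62
2  | Dave | 1082.05
3  | Dave | 1222.02
4  | Dave | 650.16 
5  | Eve  | 655.12 
6  | Eve  | 1365.79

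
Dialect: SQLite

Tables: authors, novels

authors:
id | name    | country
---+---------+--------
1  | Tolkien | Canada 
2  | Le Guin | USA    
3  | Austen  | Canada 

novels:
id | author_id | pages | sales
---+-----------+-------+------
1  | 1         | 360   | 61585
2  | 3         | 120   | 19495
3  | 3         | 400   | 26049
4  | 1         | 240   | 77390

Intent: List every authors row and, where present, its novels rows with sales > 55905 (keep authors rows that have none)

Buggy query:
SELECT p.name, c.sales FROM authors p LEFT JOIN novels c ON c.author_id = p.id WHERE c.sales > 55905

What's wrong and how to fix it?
Bug: Filtering c.sales in WHERE discards the NULL rows produced by LEFT JOIN, turning it into an inner join

Fix: Move the right-table condition into the ON clause so unmatched parents are kept

Corrected query:
SELECT p.name, c.sales FROM authors p LEFT JOIN novels c ON c.author_id = p.id AND c.sales > 55905

Result:
name    | sales
--------+------
Tolkien | 61585
Tolkien | 77390
Le Guin | NULL 
Austen  | NULL 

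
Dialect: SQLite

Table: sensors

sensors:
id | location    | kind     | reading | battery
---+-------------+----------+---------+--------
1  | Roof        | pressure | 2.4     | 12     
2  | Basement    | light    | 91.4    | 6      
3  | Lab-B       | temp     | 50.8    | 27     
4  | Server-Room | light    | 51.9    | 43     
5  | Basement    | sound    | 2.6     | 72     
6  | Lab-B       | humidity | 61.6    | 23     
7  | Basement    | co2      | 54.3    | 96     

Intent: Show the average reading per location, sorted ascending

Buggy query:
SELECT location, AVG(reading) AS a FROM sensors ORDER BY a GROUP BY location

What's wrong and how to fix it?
Bug: ORDER BY appears before GROUP BY; SQL clause order requires GROUP BY first

Fix: Move ORDER BY to the end, after GROUP BY

Corrected query:
SELECT location, AVG(reading) AS a FROM sensors GROUP BY location ORDER BY a

Result:
location    | a        
------------+----------
Roof        | 2.4      
Basement    | 49.433333
Server-Room | 51.9     
Lab-B       | 56.2     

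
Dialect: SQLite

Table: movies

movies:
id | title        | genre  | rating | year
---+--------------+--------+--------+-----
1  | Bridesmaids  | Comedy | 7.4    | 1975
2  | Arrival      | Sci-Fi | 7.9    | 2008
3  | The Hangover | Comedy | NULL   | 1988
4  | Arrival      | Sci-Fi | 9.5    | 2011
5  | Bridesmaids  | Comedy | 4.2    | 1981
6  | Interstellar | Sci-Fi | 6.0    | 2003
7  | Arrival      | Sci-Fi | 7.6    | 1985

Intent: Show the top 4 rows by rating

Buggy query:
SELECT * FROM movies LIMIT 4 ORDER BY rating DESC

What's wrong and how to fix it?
Bug: ORDER BY cannot follow LIMIT; LIMIT is the final clause

Fix: Sort with ORDER BY, then apply LIMIT

Corrected query:
SELECT * FROM movies ORDER BY rating DESC LIMIT 4

Result:
id | title       | genre  | rating | year
---+-------------+--------+--------+-----
4  | Arrival     | Sci-Fi | 9.5    | 2011
2  | Arrival     | Sci-Fi | 7.9    | 2008
7  | Arrival     | Sci-Fi | 7.6    | 1985
1  | Bridesmaids | Comedy | 7.4    | 1975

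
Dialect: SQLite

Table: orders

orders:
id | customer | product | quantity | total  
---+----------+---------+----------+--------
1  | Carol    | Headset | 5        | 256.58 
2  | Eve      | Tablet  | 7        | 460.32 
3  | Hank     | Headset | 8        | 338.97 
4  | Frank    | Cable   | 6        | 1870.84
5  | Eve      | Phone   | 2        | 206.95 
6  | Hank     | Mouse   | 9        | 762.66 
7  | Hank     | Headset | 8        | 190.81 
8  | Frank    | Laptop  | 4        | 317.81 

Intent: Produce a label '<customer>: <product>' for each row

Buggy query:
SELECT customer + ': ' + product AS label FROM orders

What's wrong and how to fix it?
Bug: '+' is numeric addition; on text columns SQLite converts them to 0 instead of concatenating

Fix: Replace + with || to concatenate text

Corrected query:
SELECT customer || ': ' || product AS label FROM orders

Result:
label         
--------------
Carol: Headset
Eve: Tablet   
Hank: Headset 
Frank: Cable  
Eve: Phone    
Hank: Mouse   
Hank: Headset 
Frank: Laptop 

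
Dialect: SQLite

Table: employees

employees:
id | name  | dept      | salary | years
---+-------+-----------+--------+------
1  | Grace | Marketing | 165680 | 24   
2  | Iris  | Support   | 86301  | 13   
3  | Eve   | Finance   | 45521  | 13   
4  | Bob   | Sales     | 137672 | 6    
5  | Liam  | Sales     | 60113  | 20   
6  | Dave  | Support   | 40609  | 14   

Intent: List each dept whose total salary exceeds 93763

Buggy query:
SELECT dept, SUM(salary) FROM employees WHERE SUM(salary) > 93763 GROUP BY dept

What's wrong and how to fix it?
Bug: Aggregate functions cannot appear in a WHERE clause

Fix: Move the aggregate condition to a HAVING clause

Corrected query:
SELECT dept, SUM(salary) FROM employees GROUP BY dept HAVING SUM(salary) > 93763

Result:
dept      | SUM(salary)
----------+------------
Marketing | 165680     
Sales     | 197785     
Support   | 126910     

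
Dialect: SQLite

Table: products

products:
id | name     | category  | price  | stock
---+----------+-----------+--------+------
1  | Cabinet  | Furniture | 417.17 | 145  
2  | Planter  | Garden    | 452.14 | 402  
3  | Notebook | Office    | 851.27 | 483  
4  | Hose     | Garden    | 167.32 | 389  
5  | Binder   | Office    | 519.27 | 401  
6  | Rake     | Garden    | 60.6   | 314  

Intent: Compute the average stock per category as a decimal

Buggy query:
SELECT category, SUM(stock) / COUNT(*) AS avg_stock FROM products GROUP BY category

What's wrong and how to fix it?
Bug: SUM(stock) and COUNT(*) are both integers; the division truncates the fractional part

Fix: Multiply by 1.0 (or CAST to REAL) to force floating-point division

Corrected query:
SELECT category, SUM(stock) * 1.0 / COUNT(*) AS avg_stock FROM products GROUP BY category

Result:
category  | avg_stock 
----------+-----------
Furniture | 145       
Garden    | 368.333333
Office    | 442       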